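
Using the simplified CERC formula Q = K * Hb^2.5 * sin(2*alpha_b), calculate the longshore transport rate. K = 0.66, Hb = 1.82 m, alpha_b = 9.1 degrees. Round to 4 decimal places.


Q = K * Hb^2.5 * sin(2 * alpha_b)
Hb^2.5 = 1.82^2.5 = 4.468672
sin(2 * 9.1) = sin(18.2) = 0.312335
Q = 0.66 * 4.468672 * 0.312335
Q = 0.9212 m^3/s

0.9212


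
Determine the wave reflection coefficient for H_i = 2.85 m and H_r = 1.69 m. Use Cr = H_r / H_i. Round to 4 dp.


Cr = H_r / H_i
Cr = 1.69 / 2.85
Cr = 0.5930

0.5930


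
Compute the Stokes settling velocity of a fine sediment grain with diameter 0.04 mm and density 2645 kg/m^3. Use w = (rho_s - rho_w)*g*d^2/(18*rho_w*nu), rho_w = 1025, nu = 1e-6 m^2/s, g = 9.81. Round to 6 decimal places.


w = (rho_s - rho_w) * g * d^2 / (18 * rho_w * nu)
d = 0.04 mm = 0.000040 m
rho_s - rho_w = 2645 - 1025 = 1620
Numerator = 1620 * 9.81 * (0.000040)^2 = 0.000025427520
Denominator = 18 * 1025 * 1e-6 = 0.018450
w = 0.001378 m/s

0.001378


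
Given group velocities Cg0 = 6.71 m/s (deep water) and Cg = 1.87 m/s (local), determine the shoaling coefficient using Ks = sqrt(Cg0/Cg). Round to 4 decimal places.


Ks = sqrt(Cg0 / Cg)
Ks = sqrt(6.71 / 1.87)
Ks = sqrt(3.5882)
Ks = 1.8943

1.8943


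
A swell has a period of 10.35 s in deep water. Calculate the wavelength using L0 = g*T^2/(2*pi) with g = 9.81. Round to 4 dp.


L0 = g * T^2 / (2 * pi)
L0 = 9.81 * 10.35^2 / (2 * pi)
L0 = 9.81 * 107.1225 / 6.28319
L0 = 1050.8717 / 6.28319
L0 = 167.2514 m

167.2514


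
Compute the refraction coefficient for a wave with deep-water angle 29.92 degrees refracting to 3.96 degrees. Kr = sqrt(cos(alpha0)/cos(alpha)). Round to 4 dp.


Kr = sqrt(cos(alpha0) / cos(alpha))
cos(29.92) = 0.866723
cos(3.96) = 0.997613
Kr = sqrt(0.866723 / 0.997613)
Kr = sqrt(0.868797)
Kr = 0.9321

0.9321


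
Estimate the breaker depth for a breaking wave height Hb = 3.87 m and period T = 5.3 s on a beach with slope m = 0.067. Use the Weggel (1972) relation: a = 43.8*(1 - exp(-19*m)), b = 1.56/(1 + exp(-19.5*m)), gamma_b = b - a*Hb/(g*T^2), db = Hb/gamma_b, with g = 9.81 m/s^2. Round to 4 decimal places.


a = 43.8 * (1 - exp(-19 * m))
exp(-19 * 0.067) = exp(-1.2730) = 0.279990
a = 43.8 * (1 - 0.279990) = 31.536421
b = 1.56 / (1 + exp(-19.5 * m))
exp(-19.5 * 0.067) = exp(-1.3065) = 0.270766
b = 1.56 / (1 + 0.270766) = 1.227606
Hb / (g * T^2) = 3.87 / (9.81 * 5.3^2) = 3.87 / 275.5629 = 0.01404398
gamma_b = b - a * Hb/(g*T^2) = 1.227606 - 31.536421 * 0.01404398 = 0.784709
db = Hb / gamma_b = 3.87 / 0.784709
db = 4.9318 m

4.9318


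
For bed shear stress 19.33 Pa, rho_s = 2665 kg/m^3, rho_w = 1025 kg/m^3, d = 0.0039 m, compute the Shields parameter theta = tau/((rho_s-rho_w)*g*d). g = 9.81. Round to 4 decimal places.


theta = tau / ((rho_s - rho_w) * g * d)
rho_s - rho_w = 2665 - 1025 = 1640
Denominator = 1640 * 9.81 * 0.0039 = 62.744760
theta = 19.33 / 62.744760
theta = 0.3081

0.3081


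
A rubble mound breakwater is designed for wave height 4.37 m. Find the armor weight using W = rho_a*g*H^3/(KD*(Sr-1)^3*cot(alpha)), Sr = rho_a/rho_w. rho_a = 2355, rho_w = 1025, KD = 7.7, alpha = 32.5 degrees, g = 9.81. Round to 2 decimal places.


Sr = rho_a / rho_w = 2355 / 1025 = 2.297561
(Sr - 1) = 1.297561
(Sr - 1)^3 = 2.184657
cot(32.5) = 1 / tan(32.5) = 1 / 0.637070 = 1.569686
Numerator = 2355 * 9.81 * 4.37^3 = 1927987.5706
Denominator = 7.7 * 2.184657 * 1.569686 = 26.405033
W = 1927987.5706 / 26.405033
W = 73015.91 N

73015.91


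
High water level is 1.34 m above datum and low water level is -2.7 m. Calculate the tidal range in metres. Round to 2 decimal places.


Tidal range = High water - Low water
Tidal range = 1.34 - (-2.7)
Tidal range = 4.04 m

4.04


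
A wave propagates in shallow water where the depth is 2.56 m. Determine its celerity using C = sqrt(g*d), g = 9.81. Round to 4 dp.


Using the shallow-water approximation:
C = sqrt(g * d) = sqrt(9.81 * 2.56)
C = sqrt(25.1136)
C = 5.0113 m/s

5.0113


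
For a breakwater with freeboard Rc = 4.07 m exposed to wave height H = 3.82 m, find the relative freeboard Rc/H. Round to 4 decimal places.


Relative freeboard = Rc / H
= 4.07 / 3.82
= 1.0654

1.0654


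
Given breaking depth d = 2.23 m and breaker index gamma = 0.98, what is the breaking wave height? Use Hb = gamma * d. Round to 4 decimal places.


Hb = gamma * d
Hb = 0.98 * 2.23
Hb = 2.1854 m

2.1854


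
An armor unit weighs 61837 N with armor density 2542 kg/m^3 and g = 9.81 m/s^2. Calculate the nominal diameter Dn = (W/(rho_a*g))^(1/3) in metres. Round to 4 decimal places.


V = W / (rho_a * g)
V = 61837 / (2542 * 9.81)
V = 61837 / 24937.02
V = 2.479727 m^3
Dn = V^(1/3) = 2.479727^(1/3)
Dn = 1.3535 m

1.3535


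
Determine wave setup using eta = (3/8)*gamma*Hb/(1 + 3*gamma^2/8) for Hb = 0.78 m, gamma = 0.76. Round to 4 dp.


eta = (3/8) * gamma * Hb / (1 + 3*gamma^2/8)
Numerator = (3/8) * 0.76 * 0.78 = 0.222300
Denominator = 1 + 3*0.76^2/8 = 1 + 0.216600 = 1.216600
eta = 0.222300 / 1.216600
eta = 0.1827 m

0.1827


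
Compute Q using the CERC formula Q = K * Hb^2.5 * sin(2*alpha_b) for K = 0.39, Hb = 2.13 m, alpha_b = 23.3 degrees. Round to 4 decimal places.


Q = K * Hb^2.5 * sin(2 * alpha_b)
Hb^2.5 = 2.13^2.5 = 6.621388
sin(2 * 23.3) = sin(46.6) = 0.726575
Q = 0.39 * 6.621388 * 0.726575
Q = 1.8763 m^3/s

1.8763


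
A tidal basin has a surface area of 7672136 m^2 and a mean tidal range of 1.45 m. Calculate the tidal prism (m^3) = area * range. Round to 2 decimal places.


Tidal prism = Area * Tidal range
P = 7672136 * 1.45
P = 11124597.20 m^3

11124597.20


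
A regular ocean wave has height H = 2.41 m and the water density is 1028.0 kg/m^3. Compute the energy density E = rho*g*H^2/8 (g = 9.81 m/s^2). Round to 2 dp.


E = (1/8) * rho * g * H^2
E = (1/8) * 1028.0 * 9.81 * 2.41^2
E = 0.125 * 1028.0 * 9.81 * 5.8081
E = 7321.60 J/m^2

7321.60


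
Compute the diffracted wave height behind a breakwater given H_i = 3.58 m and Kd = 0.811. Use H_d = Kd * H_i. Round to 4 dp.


H_d = Kd * H_i
H_d = 0.811 * 3.58
H_d = 2.9034 m

2.9034


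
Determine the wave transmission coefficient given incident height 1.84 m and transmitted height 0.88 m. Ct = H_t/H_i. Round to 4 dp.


Ct = H_t / H_i
Ct = 0.88 / 1.84
Ct = 0.4783

0.4783


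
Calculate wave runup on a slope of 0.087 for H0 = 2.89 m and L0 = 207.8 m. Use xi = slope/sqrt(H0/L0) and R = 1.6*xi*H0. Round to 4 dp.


xi = slope / sqrt(H0/L0)
H0/L0 = 2.89/207.8 = 0.013908
sqrt(0.013908) = 0.117931
xi = 0.087 / 0.117931 = 0.737723
R = 1.6 * xi * H0 = 1.6 * 0.737723 * 2.89
R = 3.4112 m

3.4112


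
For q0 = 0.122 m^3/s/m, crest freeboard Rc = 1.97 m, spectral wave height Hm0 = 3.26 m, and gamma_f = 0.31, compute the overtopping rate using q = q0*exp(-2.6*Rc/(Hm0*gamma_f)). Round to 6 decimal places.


q = q0 * exp(-2.6 * Rc / (Hm0 * gamma_f))
Exponent = -2.6 * 1.97 / (3.26 * 0.31)
= -2.6 * 1.97 / 1.0106
= -5.068276
exp(-5.068276) = 0.006293
q = 0.122 * 0.006293
q = 0.000768 m^3/s/m

0.000768


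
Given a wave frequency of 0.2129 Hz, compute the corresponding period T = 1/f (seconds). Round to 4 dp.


T = 1 / f
T = 1 / 0.2129
T = 4.6970 s

4.6970


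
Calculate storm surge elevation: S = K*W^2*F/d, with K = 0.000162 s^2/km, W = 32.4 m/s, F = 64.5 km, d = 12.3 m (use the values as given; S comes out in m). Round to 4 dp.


S = K * W^2 * F / d
W^2 = 32.4^2 = 1049.76
S = 0.000162 * 1049.76 * 64.5 / 12.3
Numerator = 0.000162 * 1049.76 * 64.5 = 10.968942
S = 10.968942 / 12.3 = 0.8918 m

0.8918


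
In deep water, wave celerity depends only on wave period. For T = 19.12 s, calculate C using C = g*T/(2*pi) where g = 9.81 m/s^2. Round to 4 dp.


We use the deep-water celerity formula:
C = g * T / (2 * pi)
C = 9.81 * 19.12 / (2 * 3.14159...)
C = 187.567200 / 6.283185
C = 29.8522 m/s

29.8522


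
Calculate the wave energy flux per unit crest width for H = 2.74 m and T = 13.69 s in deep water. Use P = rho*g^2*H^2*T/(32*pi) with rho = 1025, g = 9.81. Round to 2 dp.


P = rho * g^2 * H^2 * T / (32 * pi)
P = 1025 * 9.81^2 * 2.74^2 * 13.69 / (32 * pi)
P = 1025 * 96.2361 * 7.5076 * 13.69 / 100.53096
P = 100847.84 W/m

100847.84


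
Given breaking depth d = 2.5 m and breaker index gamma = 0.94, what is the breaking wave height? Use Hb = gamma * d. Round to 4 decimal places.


Hb = gamma * d
Hb = 0.94 * 2.5
Hb = 2.3500 m

2.3500


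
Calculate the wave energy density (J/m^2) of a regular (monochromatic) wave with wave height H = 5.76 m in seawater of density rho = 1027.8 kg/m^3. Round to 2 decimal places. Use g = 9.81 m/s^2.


E = (1/8) * rho * g * H^2
E = (1/8) * 1027.8 * 9.81 * 5.76^2
E = 0.125 * 1027.8 * 9.81 * 33.1776
E = 41815.05 J/m^2

41815.05


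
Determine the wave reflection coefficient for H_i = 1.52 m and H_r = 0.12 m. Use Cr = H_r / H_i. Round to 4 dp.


Cr = H_r / H_i
Cr = 0.12 / 1.52
Cr = 0.0789

0.0789


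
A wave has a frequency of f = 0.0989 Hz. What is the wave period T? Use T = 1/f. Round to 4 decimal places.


T = 1 / f
T = 1 / 0.0989
T = 10.1112 s

10.1112


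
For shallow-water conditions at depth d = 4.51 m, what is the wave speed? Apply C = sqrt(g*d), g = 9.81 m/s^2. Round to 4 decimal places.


Using the shallow-water approximation:
C = sqrt(g * d) = sqrt(9.81 * 4.51)
C = sqrt(44.2431)
C = 6.6515 m/s

6.6515


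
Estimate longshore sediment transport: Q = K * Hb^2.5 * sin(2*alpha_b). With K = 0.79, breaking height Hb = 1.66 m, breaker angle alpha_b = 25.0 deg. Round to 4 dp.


Q = K * Hb^2.5 * sin(2 * alpha_b)
Hb^2.5 = 1.66^2.5 = 3.550342
sin(2 * 25.0) = sin(50.0) = 0.766044
Q = 0.79 * 3.550342 * 0.766044
Q = 2.1486 m^3/s

2.1486


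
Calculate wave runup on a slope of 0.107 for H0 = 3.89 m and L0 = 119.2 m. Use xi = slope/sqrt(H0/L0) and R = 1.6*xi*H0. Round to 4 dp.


xi = slope / sqrt(H0/L0)
H0/L0 = 3.89/119.2 = 0.032634
sqrt(0.032634) = 0.180649
xi = 0.107 / 0.180649 = 0.592307
R = 1.6 * xi * H0 = 1.6 * 0.592307 * 3.89
R = 3.6865 m

3.6865


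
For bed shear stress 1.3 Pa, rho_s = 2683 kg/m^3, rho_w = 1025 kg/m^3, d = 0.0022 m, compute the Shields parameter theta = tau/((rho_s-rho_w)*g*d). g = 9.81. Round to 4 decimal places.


theta = tau / ((rho_s - rho_w) * g * d)
rho_s - rho_w = 2683 - 1025 = 1658
Denominator = 1658 * 9.81 * 0.0022 = 35.782956
theta = 1.3 / 35.782956
theta = 0.0363

0.0363


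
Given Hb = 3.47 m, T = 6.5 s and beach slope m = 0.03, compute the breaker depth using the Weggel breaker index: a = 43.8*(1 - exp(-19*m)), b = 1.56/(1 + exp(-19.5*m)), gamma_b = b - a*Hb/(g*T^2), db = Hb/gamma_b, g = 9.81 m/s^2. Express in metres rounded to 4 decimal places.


a = 43.8 * (1 - exp(-19 * m))
exp(-19 * 0.03) = exp(-0.5700) = 0.565525
a = 43.8 * (1 - 0.565525) = 19.029986
b = 1.56 / (1 + exp(-19.5 * m))
exp(-19.5 * 0.03) = exp(-0.5850) = 0.557106
b = 1.56 / (1 + 0.557106) = 1.001859
Hb / (g * T^2) = 3.47 / (9.81 * 6.5^2) = 3.47 / 414.4725 = 0.00837209
gamma_b = b - a * Hb/(g*T^2) = 1.001859 - 19.029986 * 0.00837209 = 0.842538
db = Hb / gamma_b = 3.47 / 0.842538
db = 4.1185 m

4.1185


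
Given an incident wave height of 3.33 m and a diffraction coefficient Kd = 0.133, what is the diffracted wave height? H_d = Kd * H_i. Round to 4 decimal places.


H_d = Kd * H_i
H_d = 0.133 * 3.33
H_d = 0.4429 m

0.4429


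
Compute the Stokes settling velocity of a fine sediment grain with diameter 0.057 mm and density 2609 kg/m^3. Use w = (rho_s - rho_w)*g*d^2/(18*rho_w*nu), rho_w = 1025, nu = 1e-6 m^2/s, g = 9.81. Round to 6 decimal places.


w = (rho_s - rho_w) * g * d^2 / (18 * rho_w * nu)
d = 0.057 mm = 0.000057 m
rho_s - rho_w = 2609 - 1025 = 1584
Numerator = 1584 * 9.81 * (0.000057)^2 = 0.000050486341
Denominator = 18 * 1025 * 1e-6 = 0.018450
w = 0.002736 m/s

0.002736


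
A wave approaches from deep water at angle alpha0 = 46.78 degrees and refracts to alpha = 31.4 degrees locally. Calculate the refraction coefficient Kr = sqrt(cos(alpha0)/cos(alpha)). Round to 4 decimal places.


Kr = sqrt(cos(alpha0) / cos(alpha))
cos(46.78) = 0.684802
cos(31.4) = 0.853551
Kr = sqrt(0.684802 / 0.853551)
Kr = sqrt(0.802297)
Kr = 0.8957

0.8957


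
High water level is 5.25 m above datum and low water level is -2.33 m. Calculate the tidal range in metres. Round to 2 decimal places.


Tidal range = High water - Low water
Tidal range = 5.25 - (-2.33)
Tidal range = 7.58 m

7.58


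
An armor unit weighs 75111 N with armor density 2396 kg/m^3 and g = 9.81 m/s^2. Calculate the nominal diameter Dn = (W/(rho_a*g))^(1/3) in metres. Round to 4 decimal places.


V = W / (rho_a * g)
V = 75111 / (2396 * 9.81)
V = 75111 / 23504.76
V = 3.195565 m^3
Dn = V^(1/3) = 3.195565^(1/3)
Dn = 1.4729 m

1.4729


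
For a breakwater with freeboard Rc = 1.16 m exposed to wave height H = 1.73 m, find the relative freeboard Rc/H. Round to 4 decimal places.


Relative freeboard = Rc / H
= 1.16 / 1.73
= 0.6705

0.6705


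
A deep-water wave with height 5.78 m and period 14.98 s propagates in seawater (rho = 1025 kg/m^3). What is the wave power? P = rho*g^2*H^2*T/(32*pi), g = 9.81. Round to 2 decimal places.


P = rho * g^2 * H^2 * T / (32 * pi)
P = 1025 * 9.81^2 * 5.78^2 * 14.98 / (32 * pi)
P = 1025 * 96.2361 * 33.4084 * 14.98 / 100.53096
P = 491054.30 W/m

491054.30


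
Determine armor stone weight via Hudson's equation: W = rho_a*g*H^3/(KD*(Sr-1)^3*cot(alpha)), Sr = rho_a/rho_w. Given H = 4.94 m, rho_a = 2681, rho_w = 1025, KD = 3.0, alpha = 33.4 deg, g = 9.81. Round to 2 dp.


Sr = rho_a / rho_w = 2681 / 1025 = 2.615610
(Sr - 1) = 1.615610
(Sr - 1)^3 = 4.217056
cot(33.4) = 1 / tan(33.4) = 1 / 0.659379 = 1.516580
Numerator = 2681 * 9.81 * 4.94^3 = 3170638.0570
Denominator = 3.0 * 4.217056 * 1.516580 = 19.186505
W = 3170638.0570 / 19.186505
W = 165253.55 N

165253.55


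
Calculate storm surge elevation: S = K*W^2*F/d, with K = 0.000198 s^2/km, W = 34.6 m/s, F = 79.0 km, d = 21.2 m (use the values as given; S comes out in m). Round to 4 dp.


S = K * W^2 * F / d
W^2 = 34.6^2 = 1197.16
S = 0.000198 * 1197.16 * 79.0 / 21.2
Numerator = 0.000198 * 1197.16 * 79.0 = 18.725977
S = 18.725977 / 21.2 = 0.8833 m

0.8833


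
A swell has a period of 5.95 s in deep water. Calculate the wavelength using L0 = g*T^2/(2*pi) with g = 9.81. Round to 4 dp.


L0 = g * T^2 / (2 * pi)
L0 = 9.81 * 5.95^2 / (2 * pi)
L0 = 9.81 * 35.4025 / 6.28319
L0 = 347.2985 / 6.28319
L0 = 55.2743 m

55.2743


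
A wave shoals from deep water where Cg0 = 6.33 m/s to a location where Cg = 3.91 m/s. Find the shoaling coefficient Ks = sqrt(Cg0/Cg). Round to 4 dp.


Ks = sqrt(Cg0 / Cg)
Ks = sqrt(6.33 / 3.91)
Ks = sqrt(1.6189)
Ks = 1.2724

1.2724


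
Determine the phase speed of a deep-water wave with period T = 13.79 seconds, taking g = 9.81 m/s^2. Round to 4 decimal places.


We use the deep-water celerity formula:
C = g * T / (2 * pi)
C = 9.81 * 13.79 / (2 * 3.14159...)
C = 135.279900 / 6.283185
C = 21.5305 m/s

21.5305


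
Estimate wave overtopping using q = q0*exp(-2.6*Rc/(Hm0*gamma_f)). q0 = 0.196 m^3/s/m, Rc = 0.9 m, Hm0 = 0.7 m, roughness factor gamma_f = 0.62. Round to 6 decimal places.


q = q0 * exp(-2.6 * Rc / (Hm0 * gamma_f))
Exponent = -2.6 * 0.9 / (0.7 * 0.62)
= -2.6 * 0.9 / 0.4340
= -5.391705
exp(-5.391705) = 0.004554
q = 0.196 * 0.004554
q = 0.000893 m^3/s/m

0.000893


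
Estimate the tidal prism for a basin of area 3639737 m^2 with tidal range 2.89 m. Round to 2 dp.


Tidal prism = Area * Tidal range
P = 3639737 * 2.89
P = 10518839.93 m^3

10518839.93


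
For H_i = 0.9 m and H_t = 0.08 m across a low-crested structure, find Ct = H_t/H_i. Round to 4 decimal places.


Ct = H_t / H_i
Ct = 0.08 / 0.9
Ct = 0.0889

0.0889


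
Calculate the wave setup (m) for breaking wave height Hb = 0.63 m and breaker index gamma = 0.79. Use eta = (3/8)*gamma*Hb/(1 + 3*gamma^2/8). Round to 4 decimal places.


eta = (3/8) * gamma * Hb / (1 + 3*gamma^2/8)
Numerator = (3/8) * 0.79 * 0.63 = 0.186638
Denominator = 1 + 3*0.79^2/8 = 1 + 0.234038 = 1.234038
eta = 0.186638 / 1.234038
eta = 0.1512 m

0.1512


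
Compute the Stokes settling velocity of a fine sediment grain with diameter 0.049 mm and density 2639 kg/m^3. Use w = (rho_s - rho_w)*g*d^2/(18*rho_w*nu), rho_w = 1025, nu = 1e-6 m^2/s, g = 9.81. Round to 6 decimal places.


w = (rho_s - rho_w) * g * d^2 / (18 * rho_w * nu)
d = 0.049 mm = 0.000049 m
rho_s - rho_w = 2639 - 1025 = 1614
Numerator = 1614 * 9.81 * (0.000049)^2 = 0.000038015849
Denominator = 18 * 1025 * 1e-6 = 0.018450
w = 0.002060 m/s

0.002060


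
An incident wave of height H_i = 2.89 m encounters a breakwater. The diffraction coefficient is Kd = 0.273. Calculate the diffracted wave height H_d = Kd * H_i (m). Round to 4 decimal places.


H_d = Kd * H_i
H_d = 0.273 * 2.89
H_d = 0.7890 m

0.7890


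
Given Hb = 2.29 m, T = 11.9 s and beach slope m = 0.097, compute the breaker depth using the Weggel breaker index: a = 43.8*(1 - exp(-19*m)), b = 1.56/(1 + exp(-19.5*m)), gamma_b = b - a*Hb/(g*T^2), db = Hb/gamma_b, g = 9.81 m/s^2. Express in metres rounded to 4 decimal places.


a = 43.8 * (1 - exp(-19 * m))
exp(-19 * 0.097) = exp(-1.8430) = 0.158342
a = 43.8 * (1 - 0.158342) = 36.864634
b = 1.56 / (1 + exp(-19.5 * m))
exp(-19.5 * 0.097) = exp(-1.8915) = 0.150845
b = 1.56 / (1 + 0.150845) = 1.355525
Hb / (g * T^2) = 2.29 / (9.81 * 11.9^2) = 2.29 / 1389.1941 = 0.00164844
gamma_b = b - a * Hb/(g*T^2) = 1.355525 - 36.864634 * 0.00164844 = 1.294756
db = Hb / gamma_b = 2.29 / 1.294756
db = 1.7687 m

1.7687


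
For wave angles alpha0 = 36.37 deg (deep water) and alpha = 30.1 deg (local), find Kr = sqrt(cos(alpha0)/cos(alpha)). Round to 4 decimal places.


Kr = sqrt(cos(alpha0) / cos(alpha))
cos(36.37) = 0.805204
cos(30.1) = 0.865151
Kr = sqrt(0.805204 / 0.865151)
Kr = sqrt(0.930709)
Kr = 0.9647

0.9647


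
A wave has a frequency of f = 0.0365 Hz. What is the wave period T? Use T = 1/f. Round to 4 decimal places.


T = 1 / f
T = 1 / 0.0365
T = 27.3973 s

27.3973


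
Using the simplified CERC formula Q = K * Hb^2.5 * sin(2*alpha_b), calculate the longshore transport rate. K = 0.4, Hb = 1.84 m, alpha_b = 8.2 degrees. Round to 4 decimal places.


Q = K * Hb^2.5 * sin(2 * alpha_b)
Hb^2.5 = 1.84^2.5 = 4.592451
sin(2 * 8.2) = sin(16.4) = 0.282341
Q = 0.4 * 4.592451 * 0.282341
Q = 0.5187 m^3/s

0.5187


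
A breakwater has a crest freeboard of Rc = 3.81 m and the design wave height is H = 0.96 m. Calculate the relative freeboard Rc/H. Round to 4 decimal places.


Relative freeboard = Rc / H
= 3.81 / 0.96
= 3.9688

3.9688


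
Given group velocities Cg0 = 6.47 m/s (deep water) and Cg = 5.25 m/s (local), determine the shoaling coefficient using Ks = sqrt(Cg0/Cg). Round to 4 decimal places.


Ks = sqrt(Cg0 / Cg)
Ks = sqrt(6.47 / 5.25)
Ks = sqrt(1.2324)
Ks = 1.1101

1.1101


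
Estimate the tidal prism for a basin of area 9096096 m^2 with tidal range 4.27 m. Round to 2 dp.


Tidal prism = Area * Tidal range
P = 9096096 * 4.27
P = 38840329.92 m^3

38840329.92


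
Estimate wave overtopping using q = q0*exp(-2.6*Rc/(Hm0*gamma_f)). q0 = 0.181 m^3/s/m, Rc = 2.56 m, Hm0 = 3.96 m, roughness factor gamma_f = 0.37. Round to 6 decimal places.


q = q0 * exp(-2.6 * Rc / (Hm0 * gamma_f))
Exponent = -2.6 * 2.56 / (3.96 * 0.37)
= -2.6 * 2.56 / 1.4652
= -4.542725
exp(-4.542725) = 0.010644
q = 0.181 * 0.010644
q = 0.001927 m^3/s/m

0.001927


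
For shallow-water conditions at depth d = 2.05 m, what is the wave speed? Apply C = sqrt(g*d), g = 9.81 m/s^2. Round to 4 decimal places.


Using the shallow-water approximation:
C = sqrt(g * d) = sqrt(9.81 * 2.05)
C = sqrt(20.1105)
C = 4.4845 m/s

4.4845


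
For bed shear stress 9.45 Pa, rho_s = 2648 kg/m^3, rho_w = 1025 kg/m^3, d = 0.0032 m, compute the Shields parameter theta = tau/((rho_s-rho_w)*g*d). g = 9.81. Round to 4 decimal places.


theta = tau / ((rho_s - rho_w) * g * d)
rho_s - rho_w = 2648 - 1025 = 1623
Denominator = 1623 * 9.81 * 0.0032 = 50.949216
theta = 9.45 / 50.949216
theta = 0.1855

0.1855


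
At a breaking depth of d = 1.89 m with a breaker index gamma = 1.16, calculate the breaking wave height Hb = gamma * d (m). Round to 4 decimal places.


Hb = gamma * d
Hb = 1.16 * 1.89
Hb = 2.1924 m

2.1924


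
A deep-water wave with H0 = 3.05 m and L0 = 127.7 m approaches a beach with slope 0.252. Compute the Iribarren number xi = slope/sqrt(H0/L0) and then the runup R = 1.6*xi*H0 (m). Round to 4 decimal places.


xi = slope / sqrt(H0/L0)
H0/L0 = 3.05/127.7 = 0.023884
sqrt(0.023884) = 0.154545
xi = 0.252 / 0.154545 = 1.630595
R = 1.6 * xi * H0 = 1.6 * 1.630595 * 3.05
R = 7.9573 m

7.9573


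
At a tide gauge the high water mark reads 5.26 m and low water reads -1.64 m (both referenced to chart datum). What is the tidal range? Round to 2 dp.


Tidal range = High water - Low water
Tidal range = 5.26 - (-1.64)
Tidal range = 6.90 m

6.90


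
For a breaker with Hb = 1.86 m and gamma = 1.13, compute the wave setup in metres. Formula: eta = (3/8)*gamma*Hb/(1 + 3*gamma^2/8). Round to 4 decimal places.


eta = (3/8) * gamma * Hb / (1 + 3*gamma^2/8)
Numerator = (3/8) * 1.13 * 1.86 = 0.788175
Denominator = 1 + 3*1.13^2/8 = 1 + 0.478838 = 1.478838
eta = 0.788175 / 1.478838
eta = 0.5330 m

0.5330


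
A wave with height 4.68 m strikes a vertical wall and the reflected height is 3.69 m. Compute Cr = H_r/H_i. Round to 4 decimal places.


Cr = H_r / H_i
Cr = 3.69 / 4.68
Cr = 0.7885

0.7885


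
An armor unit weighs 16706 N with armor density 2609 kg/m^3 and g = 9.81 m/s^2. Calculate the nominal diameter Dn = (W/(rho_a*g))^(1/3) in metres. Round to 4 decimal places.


V = W / (rho_a * g)
V = 16706 / (2609 * 9.81)
V = 16706 / 25594.29
V = 0.652724 m^3
Dn = V^(1/3) = 0.652724^(1/3)
Dn = 0.8674 m

0.8674


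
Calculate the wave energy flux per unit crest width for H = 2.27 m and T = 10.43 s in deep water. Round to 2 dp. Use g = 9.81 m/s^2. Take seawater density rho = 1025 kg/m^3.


P = rho * g^2 * H^2 * T / (32 * pi)
P = 1025 * 9.81^2 * 2.27^2 * 10.43 / (32 * pi)
P = 1025 * 96.2361 * 5.1529 * 10.43 / 100.53096
P = 52734.89 W/m

52734.89


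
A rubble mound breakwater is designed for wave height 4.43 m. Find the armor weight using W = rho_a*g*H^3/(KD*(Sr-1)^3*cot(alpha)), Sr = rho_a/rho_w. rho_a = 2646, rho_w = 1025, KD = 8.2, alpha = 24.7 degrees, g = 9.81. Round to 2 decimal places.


Sr = rho_a / rho_w = 2646 / 1025 = 2.581463
(Sr - 1) = 1.581463
(Sr - 1)^3 = 3.955282
cot(24.7) = 1 / tan(24.7) = 1 / 0.459949 = 2.174156
Numerator = 2646 * 9.81 * 4.43^3 = 2256680.2388
Denominator = 8.2 * 3.955282 * 2.174156 = 70.515078
W = 2256680.2388 / 70.515078
W = 32002.80 N

32002.80


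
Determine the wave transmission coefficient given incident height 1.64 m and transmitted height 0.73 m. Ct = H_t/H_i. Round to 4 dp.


Ct = H_t / H_i
Ct = 0.73 / 1.64
Ct = 0.4451

0.4451


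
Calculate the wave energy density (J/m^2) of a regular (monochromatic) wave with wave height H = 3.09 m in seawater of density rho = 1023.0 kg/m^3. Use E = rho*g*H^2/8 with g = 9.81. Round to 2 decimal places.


E = (1/8) * rho * g * H^2
E = (1/8) * 1023.0 * 9.81 * 3.09^2
E = 0.125 * 1023.0 * 9.81 * 9.5481
E = 11977.65 J/m^2

11977.65


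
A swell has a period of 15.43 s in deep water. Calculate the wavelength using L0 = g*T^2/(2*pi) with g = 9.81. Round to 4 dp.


L0 = g * T^2 / (2 * pi)
L0 = 9.81 * 15.43^2 / (2 * pi)
L0 = 9.81 * 238.0849 / 6.28319
L0 = 2335.6129 / 6.28319
L0 = 371.7243 m

371.7243


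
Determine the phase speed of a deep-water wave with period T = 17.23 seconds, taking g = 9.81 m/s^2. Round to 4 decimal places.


We use the deep-water celerity formula:
C = g * T / (2 * pi)
C = 9.81 * 17.23 / (2 * 3.14159...)
C = 169.026300 / 6.283185
C = 26.9014 m/s

26.9014


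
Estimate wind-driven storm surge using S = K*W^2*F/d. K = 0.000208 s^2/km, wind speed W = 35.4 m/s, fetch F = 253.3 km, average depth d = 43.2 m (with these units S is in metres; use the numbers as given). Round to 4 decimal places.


S = K * W^2 * F / d
W^2 = 35.4^2 = 1253.16
S = 0.000208 * 1253.16 * 253.3 / 43.2
Numerator = 0.000208 * 1253.16 * 253.3 = 66.024489
S = 66.024489 / 43.2 = 1.5283 m

1.5283


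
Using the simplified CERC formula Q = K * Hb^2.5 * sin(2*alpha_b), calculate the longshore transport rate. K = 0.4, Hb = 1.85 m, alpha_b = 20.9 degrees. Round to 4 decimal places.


Q = K * Hb^2.5 * sin(2 * alpha_b)
Hb^2.5 = 1.85^2.5 = 4.655103
sin(2 * 20.9) = sin(41.8) = 0.666532
Q = 0.4 * 4.655103 * 0.666532
Q = 1.2411 m^3/s

1.2411


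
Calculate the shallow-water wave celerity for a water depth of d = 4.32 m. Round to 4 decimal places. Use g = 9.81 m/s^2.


Using the shallow-water approximation:
C = sqrt(g * d) = sqrt(9.81 * 4.32)
C = sqrt(42.3792)
C = 6.5099 m/s

6.5099


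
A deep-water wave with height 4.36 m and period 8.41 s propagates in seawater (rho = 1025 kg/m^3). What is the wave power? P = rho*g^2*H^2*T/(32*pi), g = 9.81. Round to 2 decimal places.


P = rho * g^2 * H^2 * T / (32 * pi)
P = 1025 * 9.81^2 * 4.36^2 * 8.41 / (32 * pi)
P = 1025 * 96.2361 * 19.0096 * 8.41 / 100.53096
P = 156866.79 W/m

156866.79


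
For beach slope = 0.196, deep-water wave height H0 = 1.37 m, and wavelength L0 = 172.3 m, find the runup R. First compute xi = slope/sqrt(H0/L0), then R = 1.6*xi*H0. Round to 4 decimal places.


xi = slope / sqrt(H0/L0)
H0/L0 = 1.37/172.3 = 0.007951
sqrt(0.007951) = 0.089170
xi = 0.196 / 0.089170 = 2.198054
R = 1.6 * xi * H0 = 1.6 * 2.198054 * 1.37
R = 4.8181 m

4.8181


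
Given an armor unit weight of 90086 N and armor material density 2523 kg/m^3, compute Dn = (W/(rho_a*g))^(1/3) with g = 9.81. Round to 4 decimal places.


V = W / (rho_a * g)
V = 90086 / (2523 * 9.81)
V = 90086 / 24750.63
V = 3.639746 m^3
Dn = V^(1/3) = 3.639746^(1/3)
Dn = 1.5382 m

1.5382


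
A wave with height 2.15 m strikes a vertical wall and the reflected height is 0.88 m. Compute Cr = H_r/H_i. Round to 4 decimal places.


Cr = H_r / H_i
Cr = 0.88 / 2.15
Cr = 0.4093

0.4093


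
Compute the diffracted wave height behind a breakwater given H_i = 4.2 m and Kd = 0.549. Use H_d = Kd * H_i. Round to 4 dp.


H_d = Kd * H_i
H_d = 0.549 * 4.2
H_d = 2.3058 m

2.3058


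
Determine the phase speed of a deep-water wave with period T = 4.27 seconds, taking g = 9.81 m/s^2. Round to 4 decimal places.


We use the deep-water celerity formula:
C = g * T / (2 * pi)
C = 9.81 * 4.27 / (2 * 3.14159...)
C = 41.888700 / 6.283185
C = 6.6668 m/s

6.6668


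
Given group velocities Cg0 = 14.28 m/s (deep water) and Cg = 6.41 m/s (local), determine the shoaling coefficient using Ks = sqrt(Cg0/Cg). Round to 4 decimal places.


Ks = sqrt(Cg0 / Cg)
Ks = sqrt(14.28 / 6.41)
Ks = sqrt(2.2278)
Ks = 1.4926

1.4926


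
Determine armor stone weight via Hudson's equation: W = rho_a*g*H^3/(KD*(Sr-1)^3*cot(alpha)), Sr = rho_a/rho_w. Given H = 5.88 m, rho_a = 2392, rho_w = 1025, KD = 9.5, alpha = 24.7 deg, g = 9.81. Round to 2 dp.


Sr = rho_a / rho_w = 2392 / 1025 = 2.333659
(Sr - 1) = 1.333659
(Sr - 1)^3 = 2.372105
cot(24.7) = 1 / tan(24.7) = 1 / 0.459949 = 2.174156
Numerator = 2392 * 9.81 * 5.88^3 = 4770480.8952
Denominator = 9.5 * 2.372105 * 2.174156 = 48.994603
W = 4770480.8952 / 48.994603
W = 97367.48 N

97367.48


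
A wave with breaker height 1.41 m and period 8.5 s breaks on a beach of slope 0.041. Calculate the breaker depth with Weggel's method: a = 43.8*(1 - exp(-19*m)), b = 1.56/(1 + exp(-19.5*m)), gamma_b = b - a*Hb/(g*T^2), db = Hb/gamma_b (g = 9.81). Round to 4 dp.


a = 43.8 * (1 - exp(-19 * m))
exp(-19 * 0.041) = exp(-0.7790) = 0.458865
a = 43.8 * (1 - 0.458865) = 23.701728
b = 1.56 / (1 + exp(-19.5 * m))
exp(-19.5 * 0.041) = exp(-0.7995) = 0.449554
b = 1.56 / (1 + 0.449554) = 1.076193
Hb / (g * T^2) = 1.41 / (9.81 * 8.5^2) = 1.41 / 708.7725 = 0.00198935
gamma_b = b - a * Hb/(g*T^2) = 1.076193 - 23.701728 * 0.00198935 = 1.029042
db = Hb / gamma_b = 1.41 / 1.029042
db = 1.3702 m

1.3702


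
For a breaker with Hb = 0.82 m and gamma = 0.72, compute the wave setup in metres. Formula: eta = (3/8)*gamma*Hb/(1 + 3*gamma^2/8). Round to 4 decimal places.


eta = (3/8) * gamma * Hb / (1 + 3*gamma^2/8)
Numerator = (3/8) * 0.72 * 0.82 = 0.221400
Denominator = 1 + 3*0.72^2/8 = 1 + 0.194400 = 1.194400
eta = 0.221400 / 1.194400
eta = 0.1854 m

0.1854


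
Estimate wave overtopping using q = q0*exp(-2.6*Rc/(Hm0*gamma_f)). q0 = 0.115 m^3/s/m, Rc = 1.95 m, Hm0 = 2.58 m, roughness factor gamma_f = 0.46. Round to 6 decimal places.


q = q0 * exp(-2.6 * Rc / (Hm0 * gamma_f))
Exponent = -2.6 * 1.95 / (2.58 * 0.46)
= -2.6 * 1.95 / 1.1868
= -4.271992
exp(-4.271992) = 0.013954
q = 0.115 * 0.013954
q = 0.001605 m^3/s/m

0.001605


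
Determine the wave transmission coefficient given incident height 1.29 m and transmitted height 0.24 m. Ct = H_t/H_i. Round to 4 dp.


Ct = H_t / H_i
Ct = 0.24 / 1.29
Ct = 0.1860

0.1860


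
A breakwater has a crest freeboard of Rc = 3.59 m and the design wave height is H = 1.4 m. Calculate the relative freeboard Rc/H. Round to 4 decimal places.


Relative freeboard = Rc / H
= 3.59 / 1.4
= 2.5643

2.5643


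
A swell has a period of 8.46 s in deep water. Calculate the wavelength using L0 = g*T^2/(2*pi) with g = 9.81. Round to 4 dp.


L0 = g * T^2 / (2 * pi)
L0 = 9.81 * 8.46^2 / (2 * pi)
L0 = 9.81 * 71.5716 / 6.28319
L0 = 702.1174 / 6.28319
L0 = 111.7455 m

111.7455


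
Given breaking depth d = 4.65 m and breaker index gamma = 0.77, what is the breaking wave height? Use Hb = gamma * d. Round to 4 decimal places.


Hb = gamma * d
Hb = 0.77 * 4.65
Hb = 3.5805 m

3.5805


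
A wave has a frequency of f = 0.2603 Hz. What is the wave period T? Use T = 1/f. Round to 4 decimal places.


T = 1 / f
T = 1 / 0.2603
T = 3.8417 s

3.8417


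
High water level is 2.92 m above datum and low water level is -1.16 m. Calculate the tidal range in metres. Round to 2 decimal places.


Tidal range = High water - Low water
Tidal range = 2.92 - (-1.16)
Tidal range = 4.08 m

4.08


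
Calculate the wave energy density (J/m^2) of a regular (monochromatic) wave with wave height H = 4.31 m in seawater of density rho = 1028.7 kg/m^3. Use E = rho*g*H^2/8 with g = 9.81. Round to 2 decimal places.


E = (1/8) * rho * g * H^2
E = (1/8) * 1028.7 * 9.81 * 4.31^2
E = 0.125 * 1028.7 * 9.81 * 18.5761
E = 23432.70 J/m^2

23432.70


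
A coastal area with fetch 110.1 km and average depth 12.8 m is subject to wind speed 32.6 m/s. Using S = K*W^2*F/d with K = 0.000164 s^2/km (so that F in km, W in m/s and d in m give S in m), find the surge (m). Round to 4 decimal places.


S = K * W^2 * F / d
W^2 = 32.6^2 = 1062.76
S = 0.000164 * 1062.76 * 110.1 / 12.8
Numerator = 0.000164 * 1062.76 * 110.1 = 19.189620
S = 19.189620 / 12.8 = 1.4992 m

1.4992


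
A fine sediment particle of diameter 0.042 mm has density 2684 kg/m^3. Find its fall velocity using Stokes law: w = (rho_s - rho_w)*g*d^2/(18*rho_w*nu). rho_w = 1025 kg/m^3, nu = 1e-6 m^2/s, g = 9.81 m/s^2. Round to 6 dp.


w = (rho_s - rho_w) * g * d^2 / (18 * rho_w * nu)
d = 0.042 mm = 0.000042 m
rho_s - rho_w = 2684 - 1025 = 1659
Numerator = 1659 * 9.81 * (0.000042)^2 = 0.000028708730
Denominator = 18 * 1025 * 1e-6 = 0.018450
w = 0.001556 m/s

0.001556


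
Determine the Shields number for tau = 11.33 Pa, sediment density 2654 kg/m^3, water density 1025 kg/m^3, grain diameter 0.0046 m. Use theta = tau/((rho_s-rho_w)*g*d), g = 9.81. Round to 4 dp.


theta = tau / ((rho_s - rho_w) * g * d)
rho_s - rho_w = 2654 - 1025 = 1629
Denominator = 1629 * 9.81 * 0.0046 = 73.510254
theta = 11.33 / 73.510254
theta = 0.1541

0.1541


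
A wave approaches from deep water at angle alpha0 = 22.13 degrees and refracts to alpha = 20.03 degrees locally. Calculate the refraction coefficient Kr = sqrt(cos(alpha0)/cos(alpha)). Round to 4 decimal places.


Kr = sqrt(cos(alpha0) / cos(alpha))
cos(22.13) = 0.926332
cos(20.03) = 0.939513
Kr = sqrt(0.926332 / 0.939513)
Kr = sqrt(0.985969)
Kr = 0.9930

0.9930


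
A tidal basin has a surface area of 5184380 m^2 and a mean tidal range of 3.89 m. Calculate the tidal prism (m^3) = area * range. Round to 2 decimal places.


Tidal prism = Area * Tidal range
P = 5184380 * 3.89
P = 20167238.20 m^3

20167238.20


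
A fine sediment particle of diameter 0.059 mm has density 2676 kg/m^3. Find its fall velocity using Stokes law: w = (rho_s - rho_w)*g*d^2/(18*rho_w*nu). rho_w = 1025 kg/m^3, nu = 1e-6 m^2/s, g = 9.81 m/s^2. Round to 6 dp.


w = (rho_s - rho_w) * g * d^2 / (18 * rho_w * nu)
d = 0.059 mm = 0.000059 m
rho_s - rho_w = 2676 - 1025 = 1651
Numerator = 1651 * 9.81 * (0.000059)^2 = 0.000056379355
Denominator = 18 * 1025 * 1e-6 = 0.018450
w = 0.003056 m/s

0.003056


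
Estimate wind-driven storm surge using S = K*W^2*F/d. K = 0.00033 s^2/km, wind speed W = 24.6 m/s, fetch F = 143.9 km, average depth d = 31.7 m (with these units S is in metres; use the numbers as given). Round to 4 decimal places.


S = K * W^2 * F / d
W^2 = 24.6^2 = 605.16
S = 0.00033 * 605.16 * 143.9 / 31.7
Numerator = 0.00033 * 605.16 * 143.9 = 28.737233
S = 28.737233 / 31.7 = 0.9065 m

0.9065


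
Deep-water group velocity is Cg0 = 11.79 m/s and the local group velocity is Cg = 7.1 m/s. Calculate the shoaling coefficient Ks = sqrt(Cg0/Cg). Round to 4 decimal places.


Ks = sqrt(Cg0 / Cg)
Ks = sqrt(11.79 / 7.1)
Ks = sqrt(1.6606)
Ks = 1.2886

1.2886


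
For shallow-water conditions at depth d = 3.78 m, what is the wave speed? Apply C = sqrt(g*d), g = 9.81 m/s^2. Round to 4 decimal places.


Using the shallow-water approximation:
C = sqrt(g * d) = sqrt(9.81 * 3.78)
C = sqrt(37.0818)
C = 6.0895 m/s

6.0895


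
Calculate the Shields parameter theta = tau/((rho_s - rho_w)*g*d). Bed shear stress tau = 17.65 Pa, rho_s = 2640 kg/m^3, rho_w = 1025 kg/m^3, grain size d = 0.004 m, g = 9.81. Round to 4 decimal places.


theta = tau / ((rho_s - rho_w) * g * d)
rho_s - rho_w = 2640 - 1025 = 1615
Denominator = 1615 * 9.81 * 0.004 = 63.372600
theta = 17.65 / 63.372600
theta = 0.2785

0.2785


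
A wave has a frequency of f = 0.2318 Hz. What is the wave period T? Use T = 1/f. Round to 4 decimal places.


T = 1 / f
T = 1 / 0.2318
T = 4.3141 s

4.3141


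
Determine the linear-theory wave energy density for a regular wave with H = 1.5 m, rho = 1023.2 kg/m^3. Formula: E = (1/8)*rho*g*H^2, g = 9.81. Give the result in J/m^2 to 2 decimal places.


E = (1/8) * rho * g * H^2
E = (1/8) * 1023.2 * 9.81 * 1.5^2
E = 0.125 * 1023.2 * 9.81 * 2.2500
E = 2823.07 J/m^2

2823.07


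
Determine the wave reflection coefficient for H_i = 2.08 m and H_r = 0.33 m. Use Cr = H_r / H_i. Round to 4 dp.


Cr = H_r / H_i
Cr = 0.33 / 2.08
Cr = 0.1587

0.1587


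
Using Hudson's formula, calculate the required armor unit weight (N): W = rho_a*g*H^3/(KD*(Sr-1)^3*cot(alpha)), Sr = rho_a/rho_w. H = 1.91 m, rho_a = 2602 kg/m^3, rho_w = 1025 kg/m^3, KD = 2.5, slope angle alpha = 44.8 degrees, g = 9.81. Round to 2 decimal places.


Sr = rho_a / rho_w = 2602 / 1025 = 2.538537
(Sr - 1) = 1.538537
(Sr - 1)^3 = 3.641862
cot(44.8) = 1 / tan(44.8) = 1 / 0.993043 = 1.007006
Numerator = 2602 * 9.81 * 1.91^3 = 177859.2274
Denominator = 2.5 * 3.641862 * 1.007006 = 9.168440
W = 177859.2274 / 9.168440
W = 19399.07 N

19399.07


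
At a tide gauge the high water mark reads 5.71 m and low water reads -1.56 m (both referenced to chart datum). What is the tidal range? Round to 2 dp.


Tidal range = High water - Low water
Tidal range = 5.71 - (-1.56)
Tidal range = 7.27 m

7.27


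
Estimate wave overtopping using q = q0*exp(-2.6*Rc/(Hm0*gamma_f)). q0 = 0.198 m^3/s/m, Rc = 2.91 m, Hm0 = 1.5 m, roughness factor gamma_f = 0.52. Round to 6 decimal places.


q = q0 * exp(-2.6 * Rc / (Hm0 * gamma_f))
Exponent = -2.6 * 2.91 / (1.5 * 0.52)
= -2.6 * 2.91 / 0.7800
= -9.700000
exp(-9.700000) = 0.000061
q = 0.198 * 0.000061
q = 0.000012 m^3/s/m

0.000012


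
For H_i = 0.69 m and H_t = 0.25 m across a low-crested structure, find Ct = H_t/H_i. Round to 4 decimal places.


Ct = H_t / H_i
Ct = 0.25 / 0.69
Ct = 0.3623

0.3623


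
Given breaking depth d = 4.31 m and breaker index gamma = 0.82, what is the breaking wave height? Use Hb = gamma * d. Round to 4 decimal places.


Hb = gamma * d
Hb = 0.82 * 4.31
Hb = 3.5342 m

3.5342


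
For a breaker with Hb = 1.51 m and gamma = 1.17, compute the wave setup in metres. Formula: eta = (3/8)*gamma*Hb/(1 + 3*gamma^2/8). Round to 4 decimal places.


eta = (3/8) * gamma * Hb / (1 + 3*gamma^2/8)
Numerator = (3/8) * 1.17 * 1.51 = 0.662512
Denominator = 1 + 3*1.17^2/8 = 1 + 0.513338 = 1.513338
eta = 0.662512 / 1.513338
eta = 0.4378 m

0.4378


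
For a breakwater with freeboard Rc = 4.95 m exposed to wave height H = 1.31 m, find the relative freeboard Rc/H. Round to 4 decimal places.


Relative freeboard = Rc / H
= 4.95 / 1.31
= 3.7786

3.7786


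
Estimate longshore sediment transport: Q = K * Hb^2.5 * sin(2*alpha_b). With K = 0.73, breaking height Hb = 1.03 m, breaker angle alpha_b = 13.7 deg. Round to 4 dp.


Q = K * Hb^2.5 * sin(2 * alpha_b)
Hb^2.5 = 1.03^2.5 = 1.076696
sin(2 * 13.7) = sin(27.4) = 0.460200
Q = 0.73 * 1.076696 * 0.460200
Q = 0.3617 m^3/s

0.3617


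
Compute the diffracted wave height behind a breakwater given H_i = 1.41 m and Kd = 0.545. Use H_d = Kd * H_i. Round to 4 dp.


H_d = Kd * H_i
H_d = 0.545 * 1.41
H_d = 0.7685 m

0.7685


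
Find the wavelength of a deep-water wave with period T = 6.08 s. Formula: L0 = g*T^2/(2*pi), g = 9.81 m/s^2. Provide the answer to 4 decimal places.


L0 = g * T^2 / (2 * pi)
L0 = 9.81 * 6.08^2 / (2 * pi)
L0 = 9.81 * 36.9664 / 6.28319
L0 = 362.6404 / 6.28319
L0 = 57.7160 m

57.7160


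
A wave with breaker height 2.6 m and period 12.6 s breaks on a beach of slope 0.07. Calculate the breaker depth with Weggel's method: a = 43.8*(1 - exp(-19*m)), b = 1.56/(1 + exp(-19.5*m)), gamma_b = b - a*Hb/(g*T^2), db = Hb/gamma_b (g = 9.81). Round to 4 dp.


a = 43.8 * (1 - exp(-19 * m))
exp(-19 * 0.07) = exp(-1.3300) = 0.264477
a = 43.8 * (1 - 0.264477) = 32.215896
b = 1.56 / (1 + exp(-19.5 * m))
exp(-19.5 * 0.07) = exp(-1.3650) = 0.255381
b = 1.56 / (1 + 0.255381) = 1.242651
Hb / (g * T^2) = 2.6 / (9.81 * 12.6^2) = 2.6 / 1557.4356 = 0.00166941
gamma_b = b - a * Hb/(g*T^2) = 1.242651 - 32.215896 * 0.00166941 = 1.188869
db = Hb / gamma_b = 2.6 / 1.188869
db = 2.1870 m

2.1870


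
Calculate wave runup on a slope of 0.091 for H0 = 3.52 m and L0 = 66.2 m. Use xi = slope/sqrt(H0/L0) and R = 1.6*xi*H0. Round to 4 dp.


xi = slope / sqrt(H0/L0)
H0/L0 = 3.52/66.2 = 0.053172
sqrt(0.053172) = 0.230591
xi = 0.091 / 0.230591 = 0.394638
R = 1.6 * xi * H0 = 1.6 * 0.394638 * 3.52
R = 2.2226 m

2.2226


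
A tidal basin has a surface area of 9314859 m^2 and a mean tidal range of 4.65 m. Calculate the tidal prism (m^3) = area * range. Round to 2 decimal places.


Tidal prism = Area * Tidal range
P = 9314859 * 4.65
P = 43314094.35 m^3

43314094.35


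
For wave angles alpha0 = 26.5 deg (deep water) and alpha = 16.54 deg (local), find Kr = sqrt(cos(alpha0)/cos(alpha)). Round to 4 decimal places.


Kr = sqrt(cos(alpha0) / cos(alpha))
cos(26.5) = 0.894934
cos(16.54) = 0.958621
Kr = sqrt(0.894934 / 0.958621)
Kr = sqrt(0.933564)
Kr = 0.9662

0.9662


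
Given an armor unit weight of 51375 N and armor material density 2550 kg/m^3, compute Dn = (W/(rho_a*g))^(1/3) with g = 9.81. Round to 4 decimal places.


V = W / (rho_a * g)
V = 51375 / (2550 * 9.81)
V = 51375 / 25015.50
V = 2.053727 m^3
Dn = V^(1/3) = 2.053727^(1/3)
Dn = 1.2711 m

1.2711


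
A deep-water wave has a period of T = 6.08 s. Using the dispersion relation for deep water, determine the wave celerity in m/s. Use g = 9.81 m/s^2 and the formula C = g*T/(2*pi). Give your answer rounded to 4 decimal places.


We use the deep-water celerity formula:
C = g * T / (2 * pi)
C = 9.81 * 6.08 / (2 * 3.14159...)
C = 59.644800 / 6.283185
C = 9.4928 m/s

9.4928
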